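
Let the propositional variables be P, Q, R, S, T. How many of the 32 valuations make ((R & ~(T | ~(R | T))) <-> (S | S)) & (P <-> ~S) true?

8

Initial set: {(((R & ~(T | ~(R | T))) <-> (S | S)) & (P <-> ~S))}.
(((R & ~(T | ~(R | T))) <-> (S | S)) & (P <-> ~S)): α-rule — add ((R & ~(T | ~(R | T))) <-> (S | S)), (P <-> ~S).
((R & ~(T | ~(R | T))) <-> (S | S)): β-rule — branch into (R & ~(T | ~(R | T))), (S | S)  //  ~(R & ~(T | ~(R | T))), ~(S | S).
  branch 1 (add (R & ~(T | ~(R | T))), (S | S)):
    (R & ~(T | ~(R | T))): α-rule — add R, ~(T | ~(R | T)).
    ~(T | ~(R | T)): α-rule — add ~T, ~~(R | T).
    (P <-> ~S): β-rule — branch into P, ~S  //  ~P, ~~S.
      branch 1.1 (add P, ~S):
        (S | S): β-rule — branch into S  //  S.
          branch 1.1.1 (add S):
            × closes — contains both S and ~S.
          branch 1.1.2 (add S):
            × closes — contains both S and ~S.
      branch 1.2 (add ~P, ~~S):
        (S | S): β-rule — branch into S  //  S.
          branch 1.2.1 (add S):
            ~~(R | T): β-rule — branch into R  //  T.
              branch 1.2.1.1 (add R):
                ○ open, literals {P=false, R=true, S=true, T=false}.
              branch 1.2.1.2 (add T):
                × closes — contains both T and ~T.
          branch 1.2.2 (add S):
            ~~(R | T): β-rule — branch into R  //  T.
              branch 1.2.2.1 (add R):
                ○ open, literals {P=false, R=true, S=true, T=false}.
              branch 1.2.2.2 (add T):
                × closes — contains both T and ~T.
  branch 2 (add ~(R & ~(T | ~(R | T))), ~(S | S)):
    ~(S | S): α-rule — add ~S, ~S.
    (P <-> ~S): β-rule — branch into P, ~S  //  ~P, ~~S.
      branch 2.1 (add P, ~S):
        ~(R & ~(T | ~(R | T))): β-rule — branch into ~R  //  ~~(T | ~(R | T)).
          branch 2.1.1 (add ~R):
            ○ open, literals {P=true, R=false, S=false}.
          branch 2.1.2 (add ~~(T | ~(R | T))):
            ~~(T | ~(R | T)): β-rule — branch into T  //  ~(R | T).
              branch 2.1.2.1 (add T):
                ○ open, literals {P=true, S=false, T=true}.
              branch 2.1.2.2 (add ~(R | T)):
                ~(R | T): α-rule — add ~R, ~T.
                ○ open, literals {P=true, R=false, S=false, T=false}.
      branch 2.2 (add ~P, ~~S):
        × closes — contains both S and ~S.
5 branches closed, 5 open.
Each open branch fixes some atoms; the unmentioned ones are free. Counting distinct full assignments: branch {P=false, R=true, S=true, T=false} (Q) contributes 2 new; branch {P=false, R=true, S=true, T=false} (Q) contributes 0 new; branch {P=true, R=false, S=false} (Q, T) contributes 4 new; branch {P=true, S=false, T=true} (Q, R) contributes 2 new; branch {P=true, R=false, S=false, T=false} (Q) contributes 0 new. Total: 8.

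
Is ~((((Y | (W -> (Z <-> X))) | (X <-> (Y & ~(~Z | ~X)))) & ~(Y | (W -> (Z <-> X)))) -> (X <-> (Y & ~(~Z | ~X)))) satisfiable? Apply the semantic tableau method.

Unsatisfiable

Initial set: {~((((Y | (W -> (Z <-> X))) | (X <-> (Y & ~(~Z | ~X)))) & ~(Y | (W -> (Z <-> X)))) -> (X <-> (Y & ~(~Z | ~X))))}.
~((((Y | (W -> (Z <-> X))) | (X <-> (Y & ~(~Z | ~X)))) & ~(Y | (W -> (Z <-> X)))) -> (X <-> (Y & ~(~Z | ~X)))): α-rule — add (((Y | (W -> (Z <-> X))) | (X <-> (Y & ~(~Z | ~X)))) & ~(Y | (W -> (Z <-> X)))), ~(X <-> (Y & ~(~Z | ~X))).
(((Y | (W -> (Z <-> X))) | (X <-> (Y & ~(~Z | ~X)))) & ~(Y | (W -> (Z <-> X)))): α-rule — add ((Y | (W -> (Z <-> X))) | (X <-> (Y & ~(~Z | ~X)))), ~(Y | (W -> (Z <-> X))).
~(Y | (W -> (Z <-> X))): α-rule — add ~Y, ~(W -> (Z <-> X)).
~(W -> (Z <-> X)): α-rule — add W, ~(Z <-> X).
~(X <-> (Y & ~(~Z | ~X))): β-rule — branch into X, ~(Y & ~(~Z | ~X))  //  ~X, (Y & ~(~Z | ~X)).
  branch 1 (add X, ~(Y & ~(~Z | ~X))):
    ((Y | (W -> (Z <-> X))) | (X <-> (Y & ~(~Z | ~X)))): β-rule — branch into (Y | (W -> (Z <-> X)))  //  (X <-> (Y & ~(~Z | ~X))).
      branch 1.1 (add (Y | (W -> (Z <-> X)))):
        ~(Z <-> X): β-rule — branch into Z, ~X  //  ~Z, X.
          branch 1.1.1 (add Z, ~X):
            × closes — contains both X and ~X.
          branch 1.1.2 (add ~Z, X):
            ~(Y & ~(~Z | ~X)): β-rule — branch into ~Y  //  ~~(~Z | ~X).
              branch 1.1.2.1 (add ~Y):
                (Y | (W -> (Z <-> X))): β-rule — branch into Y  //  (W -> (Z <-> X)).
                  branch 1.1.2.1.1 (add Y):
                    × closes — contains both Y and ~Y.
                  branch 1.1.2.1.2 (add (W -> (Z <-> X))):
                    (W -> (Z <-> X)): β-rule — branch into ~W  //  (Z <-> X).
                      branch 1.1.2.1.2.1 (add ~W):
                        × closes — contains both W and ~W.
                      branch 1.1.2.1.2.2 (add (Z <-> X)):
                        (Z <-> X): β-rule — branch into Z, X  //  ~Z, ~X.
                          branch 1.1.2.1.2.2.1 (add Z, X):
                            × closes — contains both Z and ~Z.
                          branch 1.1.2.1.2.2.2 (add ~Z, ~X):
                            × closes — contains both X and ~X.
              branch 1.1.2.2 (add ~~(~Z | ~X)):
                (Y | (W -> (Z <-> X))): β-rule — branch into Y  //  (W -> (Z <-> X)).
                  branch 1.1.2.2.1 (add Y):
                    × closes — contains both Y and ~Y.
                  branch 1.1.2.2.2 (add (W -> (Z <-> X))):
                    ~~(~Z | ~X): β-rule — branch into ~Z  //  ~X.
                      branch 1.1.2.2.2.1 (add ~Z):
                        (W -> (Z <-> X)): β-rule — branch into ~W  //  (Z <-> X).
                          branch 1.1.2.2.2.1.1 (add ~W):
                            × closes — contains both W and ~W.
                          branch 1.1.2.2.2.1.2 (add (Z <-> X)):
                            (Z <-> X): β-rule — branch into Z, X  //  ~Z, ~X.
                              branch 1.1.2.2.2.1.2.1 (add Z, X):
                                × closes — contains both Z and ~Z.
                              branch 1.1.2.2.2.1.2.2 (add ~Z, ~X):
                                × closes — contains both X and ~X.
                      branch 1.1.2.2.2.2 (add ~X):
                        × closes — contains both X and ~X.
      branch 1.2 (add (X <-> (Y & ~(~Z | ~X)))):
        ~(Z <-> X): β-rule — branch into Z, ~X  //  ~Z, X.
          branch 1.2.1 (add Z, ~X):
            × closes — contains both X and ~X.
          branch 1.2.2 (add ~Z, X):
            ~(Y & ~(~Z | ~X)): β-rule — branch into ~Y  //  ~~(~Z | ~X).
              branch 1.2.2.1 (add ~Y):
                (X <-> (Y & ~(~Z | ~X))): β-rule — branch into X, (Y & ~(~Z | ~X))  //  ~X, ~(Y & ~(~Z | ~X)).
                  branch 1.2.2.1.1 (add X, (Y & ~(~Z | ~X))):
                    (Y & ~(~Z | ~X)): α-rule — add Y, ~(~Z | ~X).
                    × closes — contains both Y and ~Y.
                  branch 1.2.2.1.2 (add ~X, ~(Y & ~(~Z | ~X))):
                    × closes — contains both X and ~X.
              branch 1.2.2.2 (add ~~(~Z | ~X)):
                (X <-> (Y & ~(~Z | ~X))): β-rule — branch into X, (Y & ~(~Z | ~X))  //  ~X, ~(Y & ~(~Z | ~X)).
                  branch 1.2.2.2.1 (add X, (Y & ~(~Z | ~X))):
                    (Y & ~(~Z | ~X)): α-rule — add Y, ~(~Z | ~X).
                    × closes — contains both Y and ~Y.
                  branch 1.2.2.2.2 (add ~X, ~(Y & ~(~Z | ~X))):
                    × closes — contains both X and ~X.
  branch 2 (add ~X, (Y & ~(~Z | ~X))):
    (Y & ~(~Z | ~X)): α-rule — add Y, ~(~Z | ~X).
    × closes — contains both Y and ~Y.
All 16 branches close.
Every branch closed; the formula is unsatisfiable.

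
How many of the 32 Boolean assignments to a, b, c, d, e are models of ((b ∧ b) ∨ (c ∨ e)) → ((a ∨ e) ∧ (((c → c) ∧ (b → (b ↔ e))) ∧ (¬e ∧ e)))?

4

Initial set: {(((b ∧ b) ∨ (c ∨ e)) → ((a ∨ e) ∧ (((c → c) ∧ (b → (b ↔ e))) ∧ (¬e ∧ e))))}.
(((b ∧ b) ∨ (c ∨ e)) → ((a ∨ e) ∧ (((c → c) ∧ (b → (b ↔ e))) ∧ (¬e ∧ e)))): β-rule — branch into ¬((b ∧ b) ∨ (c ∨ e))  //  ((a ∨ e) ∧ (((c → c) ∧ (b → (b ↔ e))) ∧ (¬e ∧ e))).
  branch 1 (add ¬((b ∧ b) ∨ (c ∨ e))):
    ¬((b ∧ b) ∨ (c ∨ e)): α-rule — add ¬(b ∧ b), ¬(c ∨ e).
    ¬(c ∨ e): α-rule — add ¬c, ¬e.
    ¬(b ∧ b): β-rule — branch into ¬b  //  ¬b.
      branch 1.1 (add ¬b):
        ○ open, literals {b=0, c=0, e=0}.
      branch 1.2 (add ¬b):
        ○ open, literals {b=0, c=0, e=0}.
  branch 2 (add ((a ∨ e) ∧ (((c → c) ∧ (b → (b ↔ e))) ∧ (¬e ∧ e)))):
    ((a ∨ e) ∧ (((c → c) ∧ (b → (b ↔ e))) ∧ (¬e ∧ e))): α-rule — add (a ∨ e), (((c → c) ∧ (b → (b ↔ e))) ∧ (¬e ∧ e)).
    (((c → c) ∧ (b → (b ↔ e))) ∧ (¬e ∧ e)): α-rule — add ((c → c) ∧ (b → (b ↔ e))), (¬e ∧ e).
    ((c → c) ∧ (b → (b ↔ e))): α-rule — add (c → c), (b → (b ↔ e)).
    (¬e ∧ e): α-rule — add ¬e, e.
    × closes — contains both e and ¬e.
1 branch closed, 2 open.
Each open branch fixes some atoms; the unmentioned ones are free. Counting distinct full assignments: branch {b=0, c=0, e=0} (a, d) contributes 4 new; branch {b=0, c=0, e=0} (a, d) contributes 0 new. Total: 4.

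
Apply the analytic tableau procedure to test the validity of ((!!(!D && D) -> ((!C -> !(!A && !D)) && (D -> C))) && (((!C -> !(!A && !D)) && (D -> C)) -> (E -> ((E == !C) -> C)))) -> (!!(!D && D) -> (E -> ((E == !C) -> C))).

Valid

Assume the negation and expand:
Initial set: {F (((!!(!D && D) -> ((!C -> !(!A && !D)) && (D -> C))) && (((!C -> !(!A && !D)) && (D -> C)) -> (E -> ((E == !C) -> C)))) -> (!!(!D && D) -> (E -> ((E == !C) -> C))))}.
F (((!!(!D && D) -> ((!C -> !(!A && !D)) && (D -> C))) && (((!C -> !(!A && !D)) && (D -> C)) -> (E -> ((E == !C) -> C)))) -> (!!(!D && D) -> (E -> ((E == !C) -> C)))): α-rule — add T ((!!(!D && D) -> ((!C -> !(!A && !D)) && (D -> C))) && (((!C -> !(!A && !D)) && (D -> C)) -> (E -> ((E == !C) -> C)))), F (!!(!D && D) -> (E -> ((E == !C) -> C))).
T ((!!(!D && D) -> ((!C -> !(!A && !D)) && (D -> C))) && (((!C -> !(!A && !D)) && (D -> C)) -> (E -> ((E == !C) -> C)))): α-rule — add T (!!(!D && D) -> ((!C -> !(!A && !D)) && (D -> C))), T (((!C -> !(!A && !D)) && (D -> C)) -> (E -> ((E == !C) -> C))).
F (!!(!D && D) -> (E -> ((E == !C) -> C))): α-rule — add T !!(!D && D), F (E -> ((E == !C) -> C)).
T !!(!D && D): drop double negation, giving T (!D && D).
F (E -> ((E == !C) -> C)): α-rule — add T E, F ((E == !C) -> C).
T (!D && D): α-rule — add T !D, T D.
× closes — contains both D and !D.
All 1 branch closes.
Every branch closed, so the negation is unsatisfiable and the formula is valid.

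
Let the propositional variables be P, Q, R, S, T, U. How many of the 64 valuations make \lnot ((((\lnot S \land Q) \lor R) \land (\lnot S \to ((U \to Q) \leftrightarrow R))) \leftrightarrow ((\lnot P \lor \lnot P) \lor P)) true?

36

Initial set: {T \lnot ((((\lnot S \land Q) \lor R) \land (\lnot S \to ((U \to Q) \leftrightarrow R))) \leftrightarrow ((\lnot P \lor \lnot P) \lor P))}.
T \lnot ((((\lnot S \land Q) \lor R) \land (\lnot S \to ((U \to Q) \leftrightarrow R))) \leftrightarrow ((\lnot P \lor \lnot P) \lor P)): β-rule — branch into T (((\lnot S \land Q) \lor R) \land (\lnot S \to ((U \to Q) \leftrightarrow R))), F ((\lnot P \lor \lnot P) \lor P)  //  F (((\lnot S \land Q) \lor R) \land (\lnot S \to ((U \to Q) \leftrightarrow R))), T ((\lnot P \lor \lnot P) \lor P).
  branch 1 (add T (((\lnot S \land Q) \lor R) \land (\lnot S \to ((U \to Q) \leftrightarrow R))), F ((\lnot P \lor \lnot P) \lor P)):
    T (((\lnot S \land Q) \lor R) \land (\lnot S \to ((U \to Q) \leftrightarrow R))): α-rule — add T ((\lnot S \land Q) \lor R), T (\lnot S \to ((U \to Q) \leftrightarrow R)).
    F ((\lnot P \lor \lnot P) \lor P): α-rule — add F (\lnot P \lor \lnot P), F P.
    F (\lnot P \lor \lnot P): α-rule — add F \lnot P, F \lnot P.
    × closes — contains both P and \lnot P.
  branch 2 (add F (((\lnot S \land Q) \lor R) \land (\lnot S \to ((U \to Q) \leftrightarrow R))), T ((\lnot P \lor \lnot P) \lor P)):
    F (((\lnot S \land Q) \lor R) \land (\lnot S \to ((U \to Q) \leftrightarrow R))): β-rule — branch into F ((\lnot S \land Q) \lor R)  //  F (\lnot S \to ((U \to Q) \leftrightarrow R)).
      branch 2.1 (add F ((\lnot S \land Q) \lor R)):
        F ((\lnot S \land Q) \lor R): α-rule — add F (\lnot S \land Q), F R.
        T ((\lnot P \lor \lnot P) \lor P): β-rule — branch into T (\lnot P \lor \lnot P)  //  T P.
          branch 2.1.1 (add T (\lnot P \lor \lnot P)):
            F (\lnot S \land Q): β-rule — branch into F \lnot S  //  F Q.
              branch 2.1.1.1 (add F \lnot S):
                T (\lnot P \lor \lnot P): β-rule — branch into T \lnot P  //  T \lnot P.
                  branch 2.1.1.1.1 (add T \lnot P):
                    ○ open, literals {P=F, R=F, S=T}.
                  branch 2.1.1.1.2 (add T \lnot P):
                    ○ open, literals {P=F, R=F, S=T}.
              branch 2.1.1.2 (add F Q):
                T (\lnot P \lor \lnot P): β-rule — branch into T \lnot P  //  T \lnot P.
                  branch 2.1.1.2.1 (add T \lnot P):
                    ○ open, literals {P=F, Q=F, R=F}.
                  branch 2.1.1.2.2 (add T \lnot P):
                    ○ open, literals {P=F, Q=F, R=F}.
          branch 2.1.2 (add T P):
            F (\lnot S \land Q): β-rule — branch into F \lnot S  //  F Q.
              branch 2.1.2.1 (add F \lnot S):
                ○ open, literals {P=T, R=F, S=T}.
              branch 2.1.2.2 (add F Q):
                ○ open, literals {P=T, Q=F, R=F}.
      branch 2.2 (add F (\lnot S \to ((U \to Q) \leftrightarrow R))):
        F (\lnot S \to ((U \to Q) \leftrightarrow R)): α-rule — add T \lnot S, F ((U \to Q) \leftrightarrow R).
        T ((\lnot P \lor \lnot P) \lor P): β-rule — branch into T (\lnot P \lor \lnot P)  //  T P.
          branch 2.2.1 (add T (\lnot P \lor \lnot P)):
            F ((U \to Q) \leftrightarrow R): β-rule — branch into T (U \to Q), F R  //  F (U \to Q), T R.
              branch 2.2.1.1 (add T (U \to Q), F R):
                T (\lnot P \lor \lnot P): β-rule — branch into T \lnot P  //  T \lnot P.
                  branch 2.2.1.1.1 (add T \lnot P):
                    T (U \to Q): β-rule — branch into F U  //  T Q.
                      branch 2.2.1.1.1.1 (add F U):
                        ○ open, literals {P=F, R=F, S=F, U=F}.
                      branch 2.2.1.1.1.2 (add T Q):
                        ○ open, literals {P=F, Q=T, R=F, S=F}.
                  branch 2.2.1.1.2 (add T \lnot P):
                    T (U \to Q): β-rule — branch into F U  //  T Q.
                      branch 2.2.1.1.2.1 (add F U):
                        ○ open, literals {P=F, R=F, S=F, U=F}.
                      branch 2.2.1.1.2.2 (add T Q):
                        ○ open, literals {P=F, Q=T, R=F, S=F}.
              branch 2.2.1.2 (add F (U \to Q), T R):
                F (U \to Q): α-rule — add T U, F Q.
                T (\lnot P \lor \lnot P): β-rule — branch into T \lnot P  //  T \lnot P.
                  branch 2.2.1.2.1 (add T \lnot P):
                    ○ open, literals {P=F, Q=F, R=T, S=F, U=T}.
                  branch 2.2.1.2.2 (add T \lnot P):
                    ○ open, literals {P=F, Q=F, R=T, S=F, U=T}.
          branch 2.2.2 (add T P):
            F ((U \to Q) \leftrightarrow R): β-rule — branch into T (U \to Q), F R  //  F (U \to Q), T R.
              branch 2.2.2.1 (add T (U \to Q), F R):
                T (U \to Q): β-rule — branch into F U  //  T Q.
                  branch 2.2.2.1.1 (add F U):
                    ○ open, literals {P=T, R=F, S=F, U=F}.
                  branch 2.2.2.1.2 (add T Q):
                    ○ open, literals {P=T, Q=T, R=F, S=F}.
              branch 2.2.2.2 (add F (U \to Q), T R):
                F (U \to Q): α-rule — add T U, F Q.
                ○ open, literals {P=T, Q=F, R=T, S=F, U=T}.
1 branch closed, 15 open.
Each open branch fixes some atoms; the unmentioned ones are free. Counting distinct full assignments: branch {P=F, R=F, S=T} (Q, T, U) contributes 8 new; branch {P=F, R=F, S=T} (Q, T, U) contributes 0 new; branch {P=F, Q=F, R=F} (S, T, U) contributes 4 new; branch {P=F, Q=F, R=F} (S, T, U) contributes 0 new; branch {P=T, R=F, S=T} (Q, T, U) contributes 8 new; branch {P=T, Q=F, R=F} (S, T, U) contributes 4 new; branch {P=F, R=F, S=F, U=F} (Q, T) contributes 2 new; branch {P=F, Q=T, R=F, S=F} (T, U) contributes 2 new; branch {P=F, R=F, S=F, U=F} (Q, T) contributes 0 new; branch {P=F, Q=T, R=F, S=F} (T, U) contributes 0 new; branch {P=F, Q=F, R=T, S=F, U=T} (T) contributes 2 new; branch {P=F, Q=F, R=T, S=F, U=T} (T) contributes 0 new; branch {P=T, R=F, S=F, U=F} (Q, T) contributes 2 new; branch {P=T, Q=T, R=F, S=F} (T, U) contributes 2 new; branch {P=T, Q=F, R=T, S=F, U=T} (T) contributes 2 new. Total: 36.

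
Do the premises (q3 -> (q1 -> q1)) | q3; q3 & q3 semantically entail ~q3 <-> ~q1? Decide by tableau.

Initial set: {T ((q3 -> (q1 -> q1)) | q3); T (q3 & q3); F (~q3 <-> ~q1)}.
T (q3 & q3): α-rule — add T q3, T q3.
T ((q3 -> (q1 -> q1)) | q3): β-rule — branch into T (q3 -> (q1 -> q1))  //  T q3.
  branch 1 (add T (q3 -> (q1 -> q1))):
    F (~q3 <-> ~q1): β-rule — branch into T ~q3, F ~q1  //  F ~q3, T ~q1.
      branch 1.1 (add T ~q3, F ~q1):
        × closes — contains both q3 and ~q3.
      branch 1.2 (add F ~q3, T ~q1):
        T (q3 -> (q1 -> q1)): β-rule — branch into F q3  //  T (q1 -> q1).
          branch 1.2.1 (add F q3):
            × closes — contains both q3 and ~q3.
          branch 1.2.2 (add T (q1 -> q1)):
            T (q1 -> q1): β-rule — branch into F q1  //  T q1.
              branch 1.2.2.1 (add F q1):
                ○ open, literals {q1=false, q3=true}.
              branch 1.2.2.2 (add T q1):
                × closes — contains both q1 and ~q1.
  branch 2 (add T q3):
    F (~q3 <-> ~q1): β-rule — branch into T ~q3, F ~q1  //  F ~q3, T ~q1.
      branch 2.1 (add T ~q3, F ~q1):
        × closes — contains both q3 and ~q3.
      branch 2.2 (add F ~q3, T ~q1):
        ○ open, literals {q1=false, q3=true}.
4 branches closed, 2 open.
An open branch gives a countermodel: q1=false, q3=true (unmentioned atoms arbitrary); the premises hold there but the conclusion fails.

No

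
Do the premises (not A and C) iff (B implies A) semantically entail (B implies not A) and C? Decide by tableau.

Initial set: {((not A and C) iff (B implies A)); not ((B implies not A) and C)}.
((not A and C) iff (B implies A)): β-rule — branch into (not A and C), (B implies A)  //  not (not A and C), not (B implies A).
  branch 1 (add (not A and C), (B implies A)):
    (not A and C): α-rule — add not A, C.
    not ((B implies not A) and C): β-rule — branch into not (B implies not A)  //  not C.
      branch 1.1 (add not (B implies not A)):
        not (B implies not A): α-rule — add B, not not A.
        × closes — contains both A and not A.
      branch 1.2 (add not C):
        × closes — contains both C and not C.
  branch 2 (add not (not A and C), not (B implies A)):
    not (B implies A): α-rule — add B, not A.
    not ((B implies not A) and C): β-rule — branch into not (B implies not A)  //  not C.
      branch 2.1 (add not (B implies not A)):
        not (B implies not A): α-rule — add B, not not A.
        × closes — contains both A and not A.
      branch 2.2 (add not C):
        not (not A and C): β-rule — branch into not not A  //  not C.
          branch 2.2.1 (add not not A):
            × closes — contains both A and not A.
          branch 2.2.2 (add not C):
            ○ open, literals {A=F, B=T, C=F}.
4 branches closed, 1 open.
An open branch gives a countermodel: A=F, B=T, C=F (unmentioned atoms arbitrary); the premises hold there but the conclusion fails.

No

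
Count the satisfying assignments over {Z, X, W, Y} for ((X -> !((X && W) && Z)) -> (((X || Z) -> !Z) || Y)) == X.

9

Initial set: {(((X -> !((X && W) && Z)) -> (((X || Z) -> !Z) || Y)) == X)}.
(((X -> !((X && W) && Z)) -> (((X || Z) -> !Z) || Y)) == X): β-rule — branch into ((X -> !((X && W) && Z)) -> (((X || Z) -> !Z) || Y)), X  //  !((X -> !((X && W) && Z)) -> (((X || Z) -> !Z) || Y)), !X.
  branch 1 (add ((X -> !((X && W) && Z)) -> (((X || Z) -> !Z) || Y)), X):
    ((X -> !((X && W) && Z)) -> (((X || Z) -> !Z) || Y)): β-rule — branch into !(X -> !((X && W) && Z))  //  (((X || Z) -> !Z) || Y).
      branch 1.1 (add !(X -> !((X && W) && Z))):
        !(X -> !((X && W) && Z)): α-rule — add X, !!((X && W) && Z).
        !!((X && W) && Z): α-rule — add (X && W), Z.
        (X && W): α-rule — add X, W.
        ○ open, literals {W=T, X=T, Z=T}.
      branch 1.2 (add (((X || Z) -> !Z) || Y)):
        (((X || Z) -> !Z) || Y): β-rule — branch into ((X || Z) -> !Z)  //  Y.
          branch 1.2.1 (add ((X || Z) -> !Z)):
            ((X || Z) -> !Z): β-rule — branch into !(X || Z)  //  !Z.
              branch 1.2.1.1 (add !(X || Z)):
                !(X || Z): α-rule — add !X, !Z.
                × closes — contains both X and !X.
              branch 1.2.1.2 (add !Z):
                ○ open, literals {X=T, Z=F}.
          branch 1.2.2 (add Y):
            ○ open, literals {X=T, Y=T}.
  branch 2 (add !((X -> !((X && W) && Z)) -> (((X || Z) -> !Z) || Y)), !X):
    !((X -> !((X && W) && Z)) -> (((X || Z) -> !Z) || Y)): α-rule — add (X -> !((X && W) && Z)), !(((X || Z) -> !Z) || Y).
    !(((X || Z) -> !Z) || Y): α-rule — add !((X || Z) -> !Z), !Y.
    !((X || Z) -> !Z): α-rule — add (X || Z), !!Z.
    (X -> !((X && W) && Z)): β-rule — branch into !X  //  !((X && W) && Z).
      branch 2.1 (add !X):
        (X || Z): β-rule — branch into X  //  Z.
          branch 2.1.1 (add X):
            × closes — contains both X and !X.
          branch 2.1.2 (add Z):
            ○ open, literals {X=F, Y=F, Z=T}.
      branch 2.2 (add !((X && W) && Z)):
        (X || Z): β-rule — branch into X  //  Z.
          branch 2.2.1 (add X):
            × closes — contains both X and !X.
          branch 2.2.2 (add Z):
            !((X && W) && Z): β-rule — branch into !(X && W)  //  !Z.
              branch 2.2.2.1 (add !(X && W)):
                !(X && W): β-rule — branch into !X  //  !W.
                  branch 2.2.2.1.1 (add !X):
                    ○ open, literals {X=F, Y=F, Z=T}.
                  branch 2.2.2.1.2 (add !W):
                    ○ open, literals {W=F, X=F, Y=F, Z=T}.
              branch 2.2.2.2 (add !Z):
                × closes — contains both Z and !Z.
4 branches closed, 6 open.
Each open branch fixes some atoms; the unmentioned ones are free. Counting distinct full assignments: branch {W=T, X=T, Z=T} (Y) contributes 2 new; branch {X=T, Z=F} (W, Y) contributes 4 new; branch {X=T, Y=T} (Z, W) contributes 1 new; branch {X=F, Y=F, Z=T} (W) contributes 2 new; branch {X=F, Y=F, Z=T} (W) contributes 0 new; branch {W=F, X=F, Y=F, Z=T} (none free) contributes 0 new. Total: 9.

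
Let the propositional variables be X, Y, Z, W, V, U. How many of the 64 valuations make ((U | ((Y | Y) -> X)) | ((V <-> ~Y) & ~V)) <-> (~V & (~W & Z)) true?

12

Initial set: {(((U | ((Y | Y) -> X)) | ((V <-> ~Y) & ~V)) <-> (~V & (~W & Z)))}.
(((U | ((Y | Y) -> X)) | ((V <-> ~Y) & ~V)) <-> (~V & (~W & Z))): β-rule — branch into ((U | ((Y | Y) -> X)) | ((V <-> ~Y) & ~V)), (~V & (~W & Z))  //  ~((U | ((Y | Y) -> X)) | ((V <-> ~Y) & ~V)), ~(~V & (~W & Z)).
  branch 1 (add ((U | ((Y | Y) -> X)) | ((V <-> ~Y) & ~V)), (~V & (~W & Z))):
    (~V & (~W & Z)): α-rule — add ~V, (~W & Z).
    (~W & Z): α-rule — add ~W, Z.
    ((U | ((Y | Y) -> X)) | ((V <-> ~Y) & ~V)): β-rule — branch into (U | ((Y | Y) -> X))  //  ((V <-> ~Y) & ~V).
      branch 1.1 (add (U | ((Y | Y) -> X))):
        (U | ((Y | Y) -> X)): β-rule — branch into U  //  ((Y | Y) -> X).
          branch 1.1.1 (add U):
            ○ open, literals {U=true, V=false, W=false, Z=true}.
          branch 1.1.2 (add ((Y | Y) -> X)):
            ((Y | Y) -> X): β-rule — branch into ~(Y | Y)  //  X.
              branch 1.1.2.1 (add ~(Y | Y)):
                ~(Y | Y): α-rule — add ~Y, ~Y.
                ○ open, literals {V=false, W=false, Y=false, Z=true}.
              branch 1.1.2.2 (add X):
                ○ open, literals {V=false, W=false, X=true, Z=true}.
      branch 1.2 (add ((V <-> ~Y) & ~V)):
        ((V <-> ~Y) & ~V): α-rule — add (V <-> ~Y), ~V.
        (V <-> ~Y): β-rule — branch into V, ~Y  //  ~V, ~~Y.
          branch 1.2.1 (add V, ~Y):
            × closes — contains both V and ~V.
          branch 1.2.2 (add ~V, ~~Y):
            ○ open, literals {V=false, W=false, Y=true, Z=true}.
  branch 2 (add ~((U | ((Y | Y) -> X)) | ((V <-> ~Y) & ~V)), ~(~V & (~W & Z))):
    ~((U | ((Y | Y) -> X)) | ((V <-> ~Y) & ~V)): α-rule — add ~(U | ((Y | Y) -> X)), ~((V <-> ~Y) & ~V).
    ~(U | ((Y | Y) -> X)): α-rule — add ~U, ~((Y | Y) -> X).
    ~((Y | Y) -> X): α-rule — add (Y | Y), ~X.
    ~(~V & (~W & Z)): β-rule — branch into ~~V  //  ~(~W & Z).
      branch 2.1 (add ~~V):
        ~((V <-> ~Y) & ~V): β-rule — branch into ~(V <-> ~Y)  //  ~~V.
          branch 2.1.1 (add ~(V <-> ~Y)):
            (Y | Y): β-rule — branch into Y  //  Y.
              branch 2.1.1.1 (add Y):
                ~(V <-> ~Y): β-rule — branch into V, ~~Y  //  ~V, ~Y.
                  branch 2.1.1.1.1 (add V, ~~Y):
                    ○ open, literals {U=false, V=true, X=false, Y=true}.
                  branch 2.1.1.1.2 (add ~V, ~Y):
                    × closes — contains both V and ~V.
              branch 2.1.1.2 (add Y):
                ~(V <-> ~Y): β-rule — branch into V, ~~Y  //  ~V, ~Y.
                  branch 2.1.1.2.1 (add V, ~~Y):
                    ○ open, literals {U=false, V=true, X=false, Y=true}.
                  branch 2.1.1.2.2 (add ~V, ~Y):
                    × closes — contains both V and ~V.
          branch 2.1.2 (add ~~V):
            (Y | Y): β-rule — branch into Y  //  Y.
              branch 2.1.2.1 (add Y):
                ○ open, literals {U=false, V=true, X=false, Y=true}.
              branch 2.1.2.2 (add Y):
                ○ open, literals {U=false, V=true, X=false, Y=true}.
      branch 2.2 (add ~(~W & Z)):
        ~((V <-> ~Y) & ~V): β-rule — branch into ~(V <-> ~Y)  //  ~~V.
          branch 2.2.1 (add ~(V <-> ~Y)):
            (Y | Y): β-rule — branch into Y  //  Y.
              branch 2.2.1.1 (add Y):
                ~(~W & Z): β-rule — branch into ~~W  //  ~Z.
                  branch 2.2.1.1.1 (add ~~W):
                    ~(V <-> ~Y): β-rule — branch into V, ~~Y  //  ~V, ~Y.
                      branch 2.2.1.1.1.1 (add V, ~~Y):
                        ○ open, literals {U=false, V=true, W=true, X=false, Y=true}.
                      branch 2.2.1.1.1.2 (add ~V, ~Y):
                        × closes — contains both Y and ~Y.
                  branch 2.2.1.1.2 (add ~Z):
                    ~(V <-> ~Y): β-rule — branch into V, ~~Y  //  ~V, ~Y.
                      branch 2.2.1.1.2.1 (add V, ~~Y):
                        ○ open, literals {U=false, V=true, X=false, Y=true, Z=false}.
                      branch 2.2.1.1.2.2 (add ~V, ~Y):
                        × closes — contains both Y and ~Y.
              branch 2.2.1.2 (add Y):
                ~(~W & Z): β-rule — branch into ~~W  //  ~Z.
                  branch 2.2.1.2.1 (add ~~W):
                    ~(V <-> ~Y): β-rule — branch into V, ~~Y  //  ~V, ~Y.
                      branch 2.2.1.2.1.1 (add V, ~~Y):
                        ○ open, literals {U=false, V=true, W=true, X=false, Y=true}.
                      branch 2.2.1.2.1.2 (add ~V, ~Y):
                        × closes — contains both Y and ~Y.
                  branch 2.2.1.2.2 (add ~Z):
                    ~(V <-> ~Y): β-rule — branch into V, ~~Y  //  ~V, ~Y.
                      branch 2.2.1.2.2.1 (add V, ~~Y):
                        ○ open, literals {U=false, V=true, X=false, Y=true, Z=false}.
                      branch 2.2.1.2.2.2 (add ~V, ~Y):
                        × closes — contains both Y and ~Y.
          branch 2.2.2 (add ~~V):
            (Y | Y): β-rule — branch into Y  //  Y.
              branch 2.2.2.1 (add Y):
                ~(~W & Z): β-rule — branch into ~~W  //  ~Z.
                  branch 2.2.2.1.1 (add ~~W):
                    ○ open, literals {U=false, V=true, W=true, X=false, Y=true}.
                  branch 2.2.2.1.2 (add ~Z):
                    ○ open, literals {U=false, V=true, X=false, Y=true, Z=false}.
              branch 2.2.2.2 (add Y):
                ~(~W & Z): β-rule — branch into ~~W  //  ~Z.
                  branch 2.2.2.2.1 (add ~~W):
                    ○ open, literals {U=false, V=true, W=true, X=false, Y=true}.
                  branch 2.2.2.2.2 (add ~Z):
                    ○ open, literals {U=false, V=true, X=false, Y=true, Z=false}.
7 branches closed, 16 open.
Each open branch fixes some atoms; the unmentioned ones are free. Counting distinct full assignments: branch {U=true, V=false, W=false, Z=true} (X, Y) contributes 4 new; branch {V=false, W=false, Y=false, Z=true} (X, U) contributes 2 new; branch {V=false, W=false, X=true, Z=true} (Y, U) contributes 1 new; branch {V=false, W=false, Y=true, Z=true} (X, U) contributes 1 new; branch {U=false, V=true, X=false, Y=true} (Z, W) contributes 4 new; branch {U=false, V=true, X=false, Y=true} (Z, W) contributes 0 new; branch {U=false, V=true, X=false, Y=true} (Z, W) contributes 0 new; branch {U=false, V=true, X=false, Y=true} (Z, W) contributes 0 new; branch {U=false, V=true, W=true, X=false, Y=true} (Z) contributes 0 new; branch {U=false, V=true, X=false, Y=true, Z=false} (W) contributes 0 new; branch {U=false, V=true, W=true, X=false, Y=true} (Z) contributes 0 new; branch {U=false, V=true, X=false, Y=true, Z=false} (W) contributes 0 new; branch {U=false, V=true, W=true, X=false, Y=true} (Z) contributes 0 new; branch {U=false, V=true, X=false, Y=true, Z=false} (W) contributes 0 new; branch {U=false, V=true, W=true, X=false, Y=true} (Z) contributes 0 new; branch {U=false, V=true, X=false, Y=true, Z=false} (W) contributes 0 new. Total: 12.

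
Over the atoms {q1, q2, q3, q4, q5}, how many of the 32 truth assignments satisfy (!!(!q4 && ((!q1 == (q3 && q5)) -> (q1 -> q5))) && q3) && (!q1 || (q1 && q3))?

6

Initial set: {T ((!!(!q4 && ((!q1 == (q3 && q5)) -> (q1 -> q5))) && q3) && (!q1 || (q1 && q3)))}.
T ((!!(!q4 && ((!q1 == (q3 && q5)) -> (q1 -> q5))) && q3) && (!q1 || (q1 && q3))): α-rule — add T (!!(!q4 && ((!q1 == (q3 && q5)) -> (q1 -> q5))) && q3), T (!q1 || (q1 && q3)).
T (!!(!q4 && ((!q1 == (q3 && q5)) -> (q1 -> q5))) && q3): α-rule — add T !!(!q4 && ((!q1 == (q3 && q5)) -> (q1 -> q5))), T q3.
T !!(!q4 && ((!q1 == (q3 && q5)) -> (q1 -> q5))): drop double negation, giving T (!q4 && ((!q1 == (q3 && q5)) -> (q1 -> q5))).
T (!q4 && ((!q1 == (q3 && q5)) -> (q1 -> q5))): α-rule — add T !q4, T ((!q1 == (q3 && q5)) -> (q1 -> q5)).
T (!q1 || (q1 && q3)): β-rule — branch into T !q1  //  T (q1 && q3).
  branch 1 (add T !q1):
    T ((!q1 == (q3 && q5)) -> (q1 -> q5)): β-rule — branch into F (!q1 == (q3 && q5))  //  T (q1 -> q5).
      branch 1.1 (add F (!q1 == (q3 && q5))):
        F (!q1 == (q3 && q5)): β-rule — branch into T !q1, F (q3 && q5)  //  F !q1, T (q3 && q5).
          branch 1.1.1 (add T !q1, F (q3 && q5)):
            F (q3 && q5): β-rule — branch into F q3  //  F q5.
              branch 1.1.1.1 (add F q3):
                × closes — contains both q3 and !q3.
              branch 1.1.1.2 (add F q5):
                ○ open, literals {q1=F, q3=T, q4=F, q5=F}.
          branch 1.1.2 (add F !q1, T (q3 && q5)):
            × closes — contains both q1 and !q1.
      branch 1.2 (add T (q1 -> q5)):
        T (q1 -> q5): β-rule — branch into F q1  //  T q5.
          branch 1.2.1 (add F q1):
            ○ open, literals {q1=F, q3=T, q4=F}.
          branch 1.2.2 (add T q5):
            ○ open, literals {q1=F, q3=T, q4=F, q5=T}.
  branch 2 (add T (q1 && q3)):
    T (q1 && q3): α-rule — add T q1, T q3.
    T ((!q1 == (q3 && q5)) -> (q1 -> q5)): β-rule — branch into F (!q1 == (q3 && q5))  //  T (q1 -> q5).
      branch 2.1 (add F (!q1 == (q3 && q5))):
        F (!q1 == (q3 && q5)): β-rule — branch into T !q1, F (q3 && q5)  //  F !q1, T (q3 && q5).
          branch 2.1.1 (add T !q1, F (q3 && q5)):
            × closes — contains both q1 and !q1.
          branch 2.1.2 (add F !q1, T (q3 && q5)):
            T (q3 && q5): α-rule — add T q3, T q5.
            ○ open, literals {q1=T, q3=T, q4=F, q5=T}.
      branch 2.2 (add T (q1 -> q5)):
        T (q1 -> q5): β-rule — branch into F q1  //  T q5.
          branch 2.2.1 (add F q1):
            × closes — contains both q1 and !q1.
          branch 2.2.2 (add T q5):
            ○ open, literals {q1=T, q3=T, q4=F, q5=T}.
4 branches closed, 5 open.
Each open branch fixes some atoms; the unmentioned ones are free. Counting distinct full assignments: branch {q1=F, q3=T, q4=F, q5=F} (q2) contributes 2 new; branch {q1=F, q3=T, q4=F} (q2, q5) contributes 2 new; branch {q1=F, q3=T, q4=F, q5=T} (q2) contributes 0 new; branch {q1=T, q3=T, q4=F, q5=T} (q2) contributes 2 new; branch {q1=T, q3=T, q4=F, q5=T} (q2) contributes 0 new. Total: 6.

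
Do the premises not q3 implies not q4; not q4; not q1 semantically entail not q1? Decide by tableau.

Initial set: {T (not q3 implies not q4); T not q4; T not q1; F not q1}.
× closes — contains both q1 and not q1.
All 1 branch closes.
Every branch closed, so the premises entail the conclusion.

Yes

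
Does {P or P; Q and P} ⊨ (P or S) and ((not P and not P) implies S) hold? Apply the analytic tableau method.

Yes

Initial set: {(P or P); (Q and P); not ((P or S) and ((not P and not P) implies S))}.
(Q and P): α-rule — add Q, P.
(P or P): β-rule — branch into P  //  P.
  branch 1 (add P):
    not ((P or S) and ((not P and not P) implies S)): β-rule — branch into not (P or S)  //  not ((not P and not P) implies S).
      branch 1.1 (add not (P or S)):
        not (P or S): α-rule — add not P, not S.
        × closes — contains both P and not P.
      branch 1.2 (add not ((not P and not P) implies S)):
        not ((not P and not P) implies S): α-rule — add (not P and not P), not S.
        (not P and not P): α-rule — add not P, not P.
        × closes — contains both P and not P.
  branch 2 (add P):
    not ((P or S) and ((not P and not P) implies S)): β-rule — branch into not (P or S)  //  not ((not P and not P) implies S).
      branch 2.1 (add not (P or S)):
        not (P or S): α-rule — add not P, not S.
        × closes — contains both P and not P.
      branch 2.2 (add not ((not P and not P) implies S)):
        not ((not P and not P) implies S): α-rule — add (not P and not P), not S.
        (not P and not P): α-rule — add not P, not P.
        × closes — contains both P and not P.
All 4 branches close.
Every branch closed, so the premises entail the conclusion.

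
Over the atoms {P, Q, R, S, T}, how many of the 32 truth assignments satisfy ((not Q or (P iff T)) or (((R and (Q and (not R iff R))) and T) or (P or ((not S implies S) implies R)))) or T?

32

Initial set: {(((not Q or (P iff T)) or (((R and (Q and (not R iff R))) and T) or (P or ((not S implies S) implies R)))) or T)}.
(((not Q or (P iff T)) or (((R and (Q and (not R iff R))) and T) or (P or ((not S implies S) implies R)))) or T): β-rule — branch into ((not Q or (P iff T)) or (((R and (Q and (not R iff R))) and T) or (P or ((not S implies S) implies R))))  //  T.
  branch 1 (add ((not Q or (P iff T)) or (((R and (Q and (not R iff R))) and T) or (P or ((not S implies S) implies R))))):
    ((not Q or (P iff T)) or (((R and (Q and (not R iff R))) and T) or (P or ((not S implies S) implies R)))): β-rule — branch into (not Q or (P iff T))  //  (((R and (Q and (not R iff R))) and T) or (P or ((not S implies S) implies R))).
      branch 1.1 (add (not Q or (P iff T))):
        (not Q or (P iff T)): β-rule — branch into not Q  //  (P iff T).
          branch 1.1.1 (add not Q):
            ○ open, literals {Q=F}.
          branch 1.1.2 (add (P iff T)):
            (P iff T): β-rule — branch into P, T  //  not P, not T.
              branch 1.1.2.1 (add P, T):
                ○ open, literals {P=T, T=T}.
              branch 1.1.2.2 (add not P, not T):
                ○ open, literals {P=F, T=F}.
      branch 1.2 (add (((R and (Q and (not R iff R))) and T) or (P or ((not S implies S) implies R)))):
        (((R and (Q and (not R iff R))) and T) or (P or ((not S implies S) implies R))): β-rule — branch into ((R and (Q and (not R iff R))) and T)  //  (P or ((not S implies S) implies R)).
          branch 1.2.1 (add ((R and (Q and (not R iff R))) and T)):
            ((R and (Q and (not R iff R))) and T): α-rule — add (R and (Q and (not R iff R))), T.
            (R and (Q and (not R iff R))): α-rule — add R, (Q and (not R iff R)).
            (Q and (not R iff R)): α-rule — add Q, (not R iff R).
            (not R iff R): β-rule — branch into not R, R  //  not not R, not R.
              branch 1.2.1.1 (add not R, R):
                × closes — contains both R and not R.
              branch 1.2.1.2 (add not not R, not R):
                × closes — contains both R and not R.
          branch 1.2.2 (add (P or ((not S implies S) implies R))):
            (P or ((not S implies S) implies R)): β-rule — branch into P  //  ((not S implies S) implies R).
              branch 1.2.2.1 (add P):
                ○ open, literals {P=T}.
              branch 1.2.2.2 (add ((not S implies S) implies R)):
                ((not S implies S) implies R): β-rule — branch into not (not S implies S)  //  R.
                  branch 1.2.2.2.1 (add not (not S implies S)):
                    not (not S implies S): α-rule — add not S, not S.
                    ○ open, literals {S=F}.
                  branch 1.2.2.2.2 (add R):
                    ○ open, literals {R=T}.
  branch 2 (add T):
    ○ open, literals {T=T}.
2 branches closed, 7 open.
Each open branch fixes some atoms; the unmentioned ones are free. Counting distinct full assignments: branch {Q=F} (P, R, S, T) contributes 16 new; branch {P=T, T=T} (Q, R, S) contributes 4 new; branch {P=F, T=F} (Q, R, S) contributes 4 new; branch {P=T} (Q, R, S, T) contributes 4 new; branch {S=F} (P, Q, R, T) contributes 2 new; branch {R=T} (P, Q, S, T) contributes 1 new; branch {T=T} (P, Q, R, S) contributes 1 new. Total: 32.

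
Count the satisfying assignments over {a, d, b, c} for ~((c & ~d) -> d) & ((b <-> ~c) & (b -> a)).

Initial set: {(~((c & ~d) -> d) & ((b <-> ~c) & (b -> a)))}.
(~((c & ~d) -> d) & ((b <-> ~c) & (b -> a))): α-rule — add ~((c & ~d) -> d), ((b <-> ~c) & (b -> a)).
~((c & ~d) -> d): α-rule — add (c & ~d), ~d.
((b <-> ~c) & (b -> a)): α-rule — add (b <-> ~c), (b -> a).
(c & ~d): α-rule — add c, ~d.
(b <-> ~c): β-rule — branch into b, ~c  //  ~b, ~~c.
  branch 1 (add b, ~c):
    × closes — contains both c and ~c.
  branch 2 (add ~b, ~~c):
    (b -> a): β-rule — branch into ~b  //  a.
      branch 2.1 (add ~b):
        ○ open, literals {b=false, c=true, d=false}.
      branch 2.2 (add a):
        ○ open, literals {a=true, b=false, c=true, d=false}.
1 branch closed, 2 open.
Each open branch fixes some atoms; the unmentioned ones are free. Counting distinct full assignments: branch {b=false, c=true, d=false} (a) contributes 2 new; branch {a=true, b=false, c=true, d=false} (none free) contributes 0 new. Total: 2.

2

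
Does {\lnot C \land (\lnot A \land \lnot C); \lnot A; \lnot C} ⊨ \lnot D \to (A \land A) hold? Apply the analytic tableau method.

No

Initial set: {T (\lnot C \land (\lnot A \land \lnot C)); T \lnot A; T \lnot C; F (\lnot D \to (A \land A))}.
T (\lnot C \land (\lnot A \land \lnot C)): α-rule — add T \lnot C, T (\lnot A \land \lnot C).
F (\lnot D \to (A \land A)): α-rule — add T \lnot D, F (A \land A).
T (\lnot A \land \lnot C): α-rule — add T \lnot A, T \lnot C.
F (A \land A): β-rule — branch into F A  //  F A.
  branch 1 (add F A):
    ○ open, literals {A=F, C=F, D=F}.
  branch 2 (add F A):
    ○ open, literals {A=F, C=F, D=F}.
0 branches closed, 2 open.
An open branch gives a countermodel: A=F, C=F, D=F (unmentioned atoms arbitrary); the premises hold there but the conclusion fails.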